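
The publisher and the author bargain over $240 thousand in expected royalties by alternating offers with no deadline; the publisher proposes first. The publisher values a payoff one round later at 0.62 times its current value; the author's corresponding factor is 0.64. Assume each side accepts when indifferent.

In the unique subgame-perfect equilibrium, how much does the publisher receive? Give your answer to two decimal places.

143.24

When the publisher proposes, the author accepts any offer worth at least 0.64 times what the author would get by proposing next round; and vice versa.
This gives x = 240 − 0.64y and y = 240 − 0.62x, where x and y are each side's share when it proposes.
Hence (1 − 0.64·0.62)x = 240(1 − 0.64), i.e. 0.6032·x = 86.4.
x ≈ 143.2361; the author's share is 240 − x ≈ 96.7639.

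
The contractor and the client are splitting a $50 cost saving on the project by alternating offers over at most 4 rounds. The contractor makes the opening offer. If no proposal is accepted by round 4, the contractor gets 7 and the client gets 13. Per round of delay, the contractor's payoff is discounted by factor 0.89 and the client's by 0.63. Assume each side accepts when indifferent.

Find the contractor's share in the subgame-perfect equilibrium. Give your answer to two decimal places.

31.35

Work backward from the last round.
Round 4 (the client proposes): the contractor gets 7 if talks fail, so the client offers 7 and keeps 43.
Round 3 (the contractor proposes): the client can get 43 next round, worth 0.63 × 43 = 27.09 now. The contractor offers 27.09 and keeps 50 − 27.09 = 22.91.
Round 2 (the client proposes): the contractor can get 22.91 next round, worth 0.89 × 22.91 = 20.3899 now. The client offers 20.3899 and keeps 50 − 20.3899 = 29.6101.
Round 1 (the contractor proposes): the client can get 29.6101 next round, worth 0.63 × 29.6101 = 18.654363 now; the contractor offers that and keeps 31.345637.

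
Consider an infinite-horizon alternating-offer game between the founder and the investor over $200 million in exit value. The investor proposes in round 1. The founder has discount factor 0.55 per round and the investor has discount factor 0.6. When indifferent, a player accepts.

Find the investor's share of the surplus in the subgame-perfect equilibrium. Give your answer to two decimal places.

134.33

Let x be the investor's share when the investor proposes and y be the founder's share when the founder proposes.
The founder accepts iff offered ≥ 0.55·y, so x = 200 − 0.55y. Symmetrically y = 200 − 0.6x.
Substituting: x = 200 − 0.55(200 − 0.6x), giving x(1 − 0.6·0.55) = 200(1 − 0.55).
So x = 200 × 0.45 / 0.67 ≈ 134.3284, and the founder receives 200 − x ≈ 65.6716.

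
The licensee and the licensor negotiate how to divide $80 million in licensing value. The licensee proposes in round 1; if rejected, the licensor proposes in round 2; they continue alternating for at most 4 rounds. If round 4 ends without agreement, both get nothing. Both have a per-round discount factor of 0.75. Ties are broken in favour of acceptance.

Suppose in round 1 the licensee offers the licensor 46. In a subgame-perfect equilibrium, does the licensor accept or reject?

Round 4 (the licensor proposes): the licensee will accept anything ≥ 0, so the licensor offers 0 and keeps 80.
Round 3 (the licensee proposes): the licensor can get 80 next round, worth 0.75 × 80 = 60 now, so the licensee offers 60, keeping 20.
Round 2 (the licensor proposes): the licensee can get 20 next round, worth 0.75 × 20 = 15 now, so the licensor offers 15, keeping 65.
So by rejecting in round 1, the licensor gets 65 next round, worth 0.75 × 65 = 48.75 now.
Offer 46 < 48.75, so the licensor rejects.

Reject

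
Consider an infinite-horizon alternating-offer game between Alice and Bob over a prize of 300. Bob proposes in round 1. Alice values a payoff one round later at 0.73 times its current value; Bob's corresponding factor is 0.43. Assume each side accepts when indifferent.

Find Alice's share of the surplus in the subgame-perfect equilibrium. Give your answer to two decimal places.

181.94

In a stationary SPE each proposer offers the other exactly their discounted continuation value.
If Bob keeps x when proposing and Alice keeps y when proposing, then x = 300 − 0.73y and y = 300 − 0.43x.
Solving: x = 300(1 − 0.73) / (1 − 0.43·0.73) = 81 / 0.6861 ≈ 118.0586.
Alice gets 300 − 118.0586 ≈ 181.9414.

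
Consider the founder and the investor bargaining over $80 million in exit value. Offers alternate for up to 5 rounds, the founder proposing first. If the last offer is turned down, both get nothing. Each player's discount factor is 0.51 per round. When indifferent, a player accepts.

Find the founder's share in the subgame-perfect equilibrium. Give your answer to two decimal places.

Solve by backward induction from round 5.
Round 5 (the founder proposes): rejection yields 0 for the investor; the founder offers 0 and keeps 80.
Round 4 (the investor proposes): the founder can get 80 next round, worth 0.51 × 80 = 40.8 now, so the investor offers 40.8, keeping 39.2.
Round 3 (the founder proposes): the investor can get 39.2 next round, worth 0.51 × 39.2 = 19.992 now. The founder offers 19.992 and keeps 80 − 19.992 = 60.008.
Round 2 (the investor proposes): the founder can get 60.008 next round, worth 0.51 × 60.008 = 30.60408 now, so the investor offers 30.60408, keeping 49.39592.
Round 1 (the founder proposes): the investor can get 49.39592 next round, worth 0.51 × 49.39592 = 25.1919192 now, so the founder offers 25.1919192, keeping 54.8080808.

54.81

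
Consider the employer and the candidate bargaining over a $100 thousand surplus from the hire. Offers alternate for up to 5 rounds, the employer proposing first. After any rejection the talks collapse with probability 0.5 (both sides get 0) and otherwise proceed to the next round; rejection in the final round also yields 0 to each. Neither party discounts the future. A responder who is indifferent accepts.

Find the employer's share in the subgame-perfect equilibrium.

68.75

Round 5 (the employer proposes): rejection yields 0 for the candidate; the employer offers 0 and keeps 100.
Round 4 (the candidate proposes): rejecting gives the employer an expected 0.5 × 100 = 50; the candidate offers that and keeps 50.
Round 3 (the employer proposes): rejecting gives the candidate an expected 0.5 × 50 = 25. The employer offers 25 and keeps 100 − 25 = 75.
Round 2 (the candidate proposes): rejecting gives the employer an expected 0.5 × 75 = 37.5, so the candidate offers 37.5, keeping 62.5.
Round 1 (the employer proposes): rejecting gives the candidate an expected 0.5 × 62.5 = 31.25; the employer offers that and keeps 68.75.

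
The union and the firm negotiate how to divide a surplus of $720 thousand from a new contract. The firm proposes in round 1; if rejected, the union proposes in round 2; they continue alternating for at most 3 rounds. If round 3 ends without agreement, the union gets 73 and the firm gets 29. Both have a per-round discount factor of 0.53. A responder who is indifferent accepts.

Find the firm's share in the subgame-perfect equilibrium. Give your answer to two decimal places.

520.14

Round 3 (the firm proposes): the union gets 73 if talks fail, so the firm offers 73 and keeps 647.
Round 2 (the union proposes): the firm can get 647 next round, worth 0.53 × 647 = 342.91 now, so the union offers 342.91, keeping 377.09.
Round 1 (the firm proposes): the union can get 377.09 next round, worth 0.53 × 377.09 = 199.8577 now, so the firm offers 199.8577, keeping 520.1423.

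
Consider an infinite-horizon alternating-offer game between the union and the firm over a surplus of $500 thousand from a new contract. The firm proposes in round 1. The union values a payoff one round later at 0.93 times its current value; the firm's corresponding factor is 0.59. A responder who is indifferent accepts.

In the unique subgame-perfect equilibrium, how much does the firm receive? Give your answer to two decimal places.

77.55

When the firm proposes, the union accepts any offer worth at least 0.93 times what the union would get by proposing next round; and vice versa.
This gives x = 500 − 0.93y and y = 500 − 0.59x, where x and y are each side's share when it proposes.
Hence (1 − 0.93·0.59)x = 500(1 − 0.93), i.e. 0.4513·x = 35.
x ≈ 77.5537; the union's share is 500 − x ≈ 422.4463.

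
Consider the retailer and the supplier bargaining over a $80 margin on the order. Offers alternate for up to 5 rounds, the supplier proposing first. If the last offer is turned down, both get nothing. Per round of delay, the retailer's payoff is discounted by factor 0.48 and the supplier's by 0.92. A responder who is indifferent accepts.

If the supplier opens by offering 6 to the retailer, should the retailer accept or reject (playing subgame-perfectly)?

Round 5 (the supplier proposes): the retailer will accept anything ≥ 0, so the supplier offers 0 and keeps 80.
Round 4 (the retailer proposes): the supplier can get 80 next round, worth 0.92 × 80 = 73.6 now; the retailer offers that and keeps 6.4.
Round 3 (the supplier proposes): the retailer can get 6.4 next round, worth 0.48 × 6.4 = 3.072 now, so the supplier offers 3.072, keeping 76.928.
Round 2 (the retailer proposes): the supplier can get 76.928 next round, worth 0.92 × 76.928 = 70.77376 now; the retailer offers that and keeps 9.22624.
So by rejecting in round 1, the retailer gets 9.22624 next round, worth 0.48 × 9.22624 = 4.4285952 now.
Offer 6 ≥ 4.4285952, so the retailer accepts.

Accept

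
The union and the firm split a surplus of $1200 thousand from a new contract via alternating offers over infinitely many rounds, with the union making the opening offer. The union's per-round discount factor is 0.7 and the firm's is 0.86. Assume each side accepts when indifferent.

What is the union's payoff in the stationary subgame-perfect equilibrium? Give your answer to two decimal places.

Let x be the union's share when the union proposes and y be the firm's share when the firm proposes.
The firm accepts iff offered ≥ 0.86·y, so x = 1200 − 0.86y. Symmetrically y = 1200 − 0.7x.
Substituting: x = 1200 − 0.86(1200 − 0.7x), giving x(1 − 0.7·0.86) = 1200(1 − 0.86).
So x = 1200 × 0.14 / 0.398 ≈ 422.1106, and the firm receives 1200 − x ≈ 777.8894.

422.11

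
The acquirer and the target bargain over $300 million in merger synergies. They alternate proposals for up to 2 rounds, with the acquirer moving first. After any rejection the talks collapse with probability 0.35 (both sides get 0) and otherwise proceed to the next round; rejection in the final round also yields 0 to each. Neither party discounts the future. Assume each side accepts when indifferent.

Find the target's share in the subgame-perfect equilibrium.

195

By backward induction:
Round 2 (the target proposes): rejection yields 0 for the acquirer; the target offers 0 and keeps 300.
Round 1 (the acquirer proposes): rejecting gives the target an expected 0.65 × 300 = 195, so the acquirer offers 195, keeping 105.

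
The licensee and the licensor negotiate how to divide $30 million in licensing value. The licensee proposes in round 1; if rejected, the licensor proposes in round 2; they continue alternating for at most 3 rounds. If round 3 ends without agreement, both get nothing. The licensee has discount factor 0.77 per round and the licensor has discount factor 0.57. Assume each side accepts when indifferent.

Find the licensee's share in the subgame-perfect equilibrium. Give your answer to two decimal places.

26.07

Solve by backward induction from round 3.
Round 3 (the licensee proposes): the licensor will accept anything ≥ 0, so the licensee offers 0 and keeps 30.
Round 2 (the licensor proposes): the licensee can get 30 next round, worth 0.77 × 30 = 23.1 now; the licensor offers that and keeps 6.9.
Round 1 (the licensee proposes): the licensor can get 6.9 next round, worth 0.57 × 6.9 = 3.933 now; the licensee offers that and keeps 26.067.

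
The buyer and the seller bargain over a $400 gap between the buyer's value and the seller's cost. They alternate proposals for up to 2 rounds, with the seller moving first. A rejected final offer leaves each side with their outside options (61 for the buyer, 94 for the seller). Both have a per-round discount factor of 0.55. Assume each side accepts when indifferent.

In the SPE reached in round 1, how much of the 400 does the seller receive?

Round 2 (the buyer proposes): the seller gets 94 if talks fail, so the buyer offers 94 and keeps 306.
Round 1 (the seller proposes): the buyer can get 306 next round, worth 0.55 × 306 = 168.3 now, so the seller offers 168.3, keeping 231.7.

231.7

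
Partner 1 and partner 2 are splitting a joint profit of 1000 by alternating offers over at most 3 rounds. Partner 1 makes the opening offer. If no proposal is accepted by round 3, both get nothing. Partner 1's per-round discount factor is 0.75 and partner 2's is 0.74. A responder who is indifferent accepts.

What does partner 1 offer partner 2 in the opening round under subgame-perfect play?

Solve by backward induction from round 3.
Round 3 (partner 1 proposes): partner 2 will accept anything ≥ 0, so partner 1 offers 0 and keeps 1000.
Round 2 (partner 2 proposes): partner 1 can get 1000 next round, worth 0.75 × 1000 = 750 now. Partner 2 offers 750 and keeps 1000 − 750 = 250.
Round 1 (partner 1 proposes): partner 2 can get 250 next round, worth 0.74 × 250 = 185 now. Partner 1 offers 185 and keeps 1000 − 185 = 815.

185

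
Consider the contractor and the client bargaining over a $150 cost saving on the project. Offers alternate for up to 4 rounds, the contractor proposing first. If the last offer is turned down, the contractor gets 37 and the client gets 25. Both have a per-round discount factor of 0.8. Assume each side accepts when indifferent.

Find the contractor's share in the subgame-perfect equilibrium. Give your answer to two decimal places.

68.14

Solve by backward induction from round 4.
Round 4 (the client proposes): the contractor gets 37 if talks fail, so the client offers 37 and keeps 113.
Round 3 (the contractor proposes): the client can get 113 next round, worth 0.8 × 113 = 90.4 now, so the contractor offers 90.4, keeping 59.6.
Round 2 (the client proposes): the contractor can get 59.6 next round, worth 0.8 × 59.6 = 47.68 now; the client offers that and keeps 102.32.
Round 1 (the contractor proposes): the client can get 102.32 next round, worth 0.8 × 102.32 = 81.856 now; the contractor offers that and keeps 68.144.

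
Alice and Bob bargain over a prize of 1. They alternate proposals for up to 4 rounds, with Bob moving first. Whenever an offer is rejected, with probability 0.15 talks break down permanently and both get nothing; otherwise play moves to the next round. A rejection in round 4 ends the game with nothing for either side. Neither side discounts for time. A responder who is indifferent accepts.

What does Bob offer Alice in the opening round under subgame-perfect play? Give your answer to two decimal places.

Round 4 (Alice proposes): rejection yields 0 for Bob; Alice offers 0 and keeps 1.
Round 3 (Bob proposes): rejecting gives Alice an expected 0.85 × 1 = 0.85; Bob offers that and keeps 0.15.
Round 2 (Alice proposes): rejecting gives Bob an expected 0.85 × 0.15 = 0.1275, so Alice offers 0.1275, keeping 0.8725.
Round 1 (Bob proposes): rejecting gives Alice an expected 0.85 × 0.8725 = 0.741625. Bob offers 0.741625 and keeps 1 − 0.741625 = 0.258375.

0.74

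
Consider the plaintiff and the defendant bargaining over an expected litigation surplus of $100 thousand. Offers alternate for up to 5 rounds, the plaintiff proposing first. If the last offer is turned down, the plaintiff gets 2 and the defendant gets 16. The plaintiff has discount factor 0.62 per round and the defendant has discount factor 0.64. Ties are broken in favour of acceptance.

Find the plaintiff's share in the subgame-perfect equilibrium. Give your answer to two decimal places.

Work backward from the last round.
Round 5 (the plaintiff proposes): the defendant gets 16 if talks fail, so the plaintiff offers 16 and keeps 84.
Round 4 (the defendant proposes): the plaintiff can get 84 next round, worth 0.62 × 84 = 52.08 now. The defendant offers 52.08 and keeps 100 − 52.08 = 47.92.
Round 3 (the plaintiff proposes): the defendant can get 47.92 next round, worth 0.64 × 47.92 = 30.6688 now, so the plaintiff offers 30.6688, keeping 69.3312.
Round 2 (the defendant proposes): the plaintiff can get 69.3312 next round, worth 0.62 × 69.3312 = 42.985344 now; the defendant offers that and keeps 57.014656.
Round 1 (the plaintiff proposes): the defendant can get 57.014656 next round, worth 0.64 × 57.014656 = 36.48937984 now. The plaintiff offers 36.48937984 and keeps 100 − 36.48937984 = 63.51062016.

63.51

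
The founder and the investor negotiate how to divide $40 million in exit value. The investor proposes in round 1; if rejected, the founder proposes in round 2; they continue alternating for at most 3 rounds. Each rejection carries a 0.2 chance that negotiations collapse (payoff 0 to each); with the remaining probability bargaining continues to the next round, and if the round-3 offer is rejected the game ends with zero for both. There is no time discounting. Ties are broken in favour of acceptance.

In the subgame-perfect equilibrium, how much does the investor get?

33.6

Round 3 (the investor proposes): rejection yields 0 for the founder; the investor offers 0 and keeps 40.
Round 2 (the founder proposes): rejecting gives the investor an expected 0.8 × 40 = 32; the founder offers that and keeps 8.
Round 1 (the investor proposes): rejecting gives the founder an expected 0.8 × 8 = 6.4. The investor offers 6.4 and keeps 40 − 6.4 = 33.6.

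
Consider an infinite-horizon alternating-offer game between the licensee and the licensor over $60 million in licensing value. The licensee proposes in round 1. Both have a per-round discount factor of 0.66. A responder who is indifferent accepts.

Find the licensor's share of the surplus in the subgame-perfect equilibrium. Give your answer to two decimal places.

23.86

Let x be the licensee's share when the licensee proposes and y be the licensor's share when the licensor proposes.
The licensor accepts iff offered ≥ 0.66·y, so x = 60 − 0.66y. Symmetrically y = 60 − 0.66x.
Substituting: x = 60 − 0.66(60 − 0.66x), giving x(1 − 0.66·0.66) = 60(1 − 0.66).
So x = 60 × 0.34 / 0.5644 ≈ 36.1446, and the licensor receives 60 − x ≈ 23.8554.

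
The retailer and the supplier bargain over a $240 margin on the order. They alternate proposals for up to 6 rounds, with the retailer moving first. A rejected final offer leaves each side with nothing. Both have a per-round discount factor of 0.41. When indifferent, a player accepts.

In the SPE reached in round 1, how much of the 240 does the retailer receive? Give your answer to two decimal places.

169.40

Round 6 (the supplier proposes): the retailer will accept anything ≥ 0, so the supplier offers 0 and keeps 240.
Round 5 (the retailer proposes): the supplier can get 240 next round, worth 0.41 × 240 = 98.4 now, so the retailer offers 98.4, keeping 141.6.
Round 4 (the supplier proposes): the retailer can get 141.6 next round, worth 0.41 × 141.6 = 58.056 now. The supplier offers 58.056 and keeps 240 − 58.056 = 181.944.
Round 3 (the retailer proposes): the supplier can get 181.944 next round, worth 0.41 × 181.944 = 74.59704 now. The retailer offers 74.59704 and keeps 240 − 74.59704 = 165.40296.
Round 2 (the supplier proposes): the retailer can get 165.40296 next round, worth 0.41 × 165.40296 = 67.8152136 now. The supplier offers 67.8152136 and keeps 240 − 67.8152136 = 172.1847864.
Round 1 (the retailer proposes): the supplier can get 172.1847864 next round, worth 0.41 × 172.1847864 = 70.595762424 now. The retailer offers 70.595762424 and keeps 240 − 70.595762424 = 169.404237576.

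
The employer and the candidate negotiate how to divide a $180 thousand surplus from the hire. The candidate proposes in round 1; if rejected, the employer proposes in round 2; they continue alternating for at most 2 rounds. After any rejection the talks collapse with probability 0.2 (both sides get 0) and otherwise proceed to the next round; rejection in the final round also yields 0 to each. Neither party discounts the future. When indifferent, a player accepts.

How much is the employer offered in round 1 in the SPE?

144

Round 2 (the employer proposes): the candidate will accept anything ≥ 0, so the employer offers 0 and keeps 180.
Round 1 (the candidate proposes): rejecting gives the employer an expected 0.8 × 180 = 144; the candidate offers that and keeps 36.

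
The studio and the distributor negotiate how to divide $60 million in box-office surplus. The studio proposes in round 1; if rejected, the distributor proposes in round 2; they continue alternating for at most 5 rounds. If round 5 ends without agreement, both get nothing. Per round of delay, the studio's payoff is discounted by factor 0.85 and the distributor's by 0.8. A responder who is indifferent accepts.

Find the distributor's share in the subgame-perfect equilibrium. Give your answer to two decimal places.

Round 5 (the studio proposes): the distributor will accept anything ≥ 0, so the studio offers 0 and keeps 60.
Round 4 (the distributor proposes): the studio can get 60 next round, worth 0.85 × 60 = 51 now; the distributor offers that and keeps 9.
Round 3 (the studio proposes): the distributor can get 9 next round, worth 0.8 × 9 = 7.2 now. The studio offers 7.2 and keeps 60 − 7.2 = 52.8.
Round 2 (the distributor proposes): the studio can get 52.8 next round, worth 0.85 × 52.8 = 44.88 now. The distributor offers 44.88 and keeps 60 − 44.88 = 15.12.
Round 1 (the studio proposes): the distributor can get 15.12 next round, worth 0.8 × 15.12 = 12.096 now; the studio offers that and keeps 47.904.

12.10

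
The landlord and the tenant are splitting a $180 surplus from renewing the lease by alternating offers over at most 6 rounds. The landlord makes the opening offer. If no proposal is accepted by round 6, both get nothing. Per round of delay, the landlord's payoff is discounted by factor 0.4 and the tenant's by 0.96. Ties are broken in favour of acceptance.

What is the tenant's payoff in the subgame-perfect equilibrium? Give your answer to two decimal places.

168.97

By backward induction:
Round 6 (the tenant proposes): the landlord will accept anything ≥ 0, so the tenant offers 0 and keeps 180.
Round 5 (the landlord proposes): the tenant can get 180 next round, worth 0.96 × 180 = 172.8 now; the landlord offers that and keeps 7.2.
Round 4 (the tenant proposes): the landlord can get 7.2 next round, worth 0.4 × 7.2 = 2.88 now; the tenant offers that and keeps 177.12.
Round 3 (the landlord proposes): the tenant can get 177.12 next round, worth 0.96 × 177.12 = 170.0352 now, so the landlord offers 170.0352, keeping 9.9648.
Round 2 (the tenant proposes): the landlord can get 9.9648 next round, worth 0.4 × 9.9648 = 3.98592 now, so the tenant offers 3.98592, keeping 176.01408.
Round 1 (the landlord proposes): the tenant can get 176.01408 next round, worth 0.96 × 176.01408 = 168.9735168 now. The landlord offers 168.9735168 and keeps 180 − 168.9735168 = 11.0264832.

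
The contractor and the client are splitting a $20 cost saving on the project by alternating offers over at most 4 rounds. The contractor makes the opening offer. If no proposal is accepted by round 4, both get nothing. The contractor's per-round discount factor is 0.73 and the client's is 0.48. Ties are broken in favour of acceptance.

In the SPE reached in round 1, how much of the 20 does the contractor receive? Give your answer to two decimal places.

Round 4 (the client proposes): rejection yields 0 for the contractor; the client offers 0 and keeps 20.
Round 3 (the contractor proposes): the client can get 20 next round, worth 0.48 × 20 = 9.6 now, so the contractor offers 9.6, keeping 10.4.
Round 2 (the client proposes): the contractor can get 10.4 next round, worth 0.73 × 10.4 = 7.592 now; the client offers that and keeps 12.408.
Round 1 (the contractor proposes): the client can get 12.408 next round, worth 0.48 × 12.408 = 5.95584 now. The contractor offers 5.95584 and keeps 20 − 5.95584 = 14.04416.

14.04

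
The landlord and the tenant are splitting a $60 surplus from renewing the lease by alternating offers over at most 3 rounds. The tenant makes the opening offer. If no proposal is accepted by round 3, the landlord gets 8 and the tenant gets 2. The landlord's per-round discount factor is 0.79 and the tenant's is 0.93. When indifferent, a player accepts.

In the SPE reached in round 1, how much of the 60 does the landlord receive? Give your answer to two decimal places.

9.20

Round 3 (the tenant proposes): the landlord gets 8 if talks fail, so the tenant offers 8 and keeps 52.
Round 2 (the landlord proposes): the tenant can get 52 next round, worth 0.93 × 52 = 48.36 now, so the landlord offers 48.36, keeping 11.64.
Round 1 (the tenant proposes): the landlord can get 11.64 next round, worth 0.79 × 11.64 = 9.1956 now, so the tenant offers 9.1956, keeping 50.8044.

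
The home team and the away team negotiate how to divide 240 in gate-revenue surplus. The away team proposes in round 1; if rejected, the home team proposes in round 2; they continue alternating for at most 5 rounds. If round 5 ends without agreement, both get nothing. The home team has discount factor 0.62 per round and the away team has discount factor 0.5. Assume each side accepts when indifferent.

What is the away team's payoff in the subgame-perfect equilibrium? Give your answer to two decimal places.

142.54

Round 5 (the away team proposes): the home team will accept anything ≥ 0, so the away team offers 0 and keeps 240.
Round 4 (the home team proposes): the away team can get 240 next round, worth 0.5 × 240 = 120 now. The home team offers 120 and keeps 240 − 120 = 120.
Round 3 (the away team proposes): the home team can get 120 next round, worth 0.62 × 120 = 74.4 now. The away team offers 74.4 and keeps 240 − 74.4 = 165.6.
Round 2 (the home team proposes): the away team can get 165.6 next round, worth 0.5 × 165.6 = 82.8 now. The home team offers 82.8 and keeps 240 − 82.8 = 157.2.
Round 1 (the away team proposes): the home team can get 157.2 next round, worth 0.62 × 157.2 = 97.464 now; the away team offers that and keeps 142.536.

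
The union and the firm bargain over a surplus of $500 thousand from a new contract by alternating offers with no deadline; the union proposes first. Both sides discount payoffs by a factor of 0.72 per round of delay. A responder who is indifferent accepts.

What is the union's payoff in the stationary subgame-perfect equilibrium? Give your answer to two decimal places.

290.70

When the union proposes, the firm accepts any offer worth at least 0.72 times what the firm would get by proposing next round; and vice versa.
This gives x = 500 − 0.72y and y = 500 − 0.72x, where x and y are each side's share when it proposes.
Hence (1 − 0.72·0.72)x = 500(1 − 0.72), i.e. 0.4816·x = 140.
x ≈ 290.6977; the firm's share is 500 − x ≈ 209.3023.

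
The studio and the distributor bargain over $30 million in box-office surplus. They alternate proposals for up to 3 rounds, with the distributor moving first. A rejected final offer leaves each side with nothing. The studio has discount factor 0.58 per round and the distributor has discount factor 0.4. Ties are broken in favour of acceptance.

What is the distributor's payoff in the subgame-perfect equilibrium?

Solve by backward induction from round 3.
Round 3 (the distributor proposes): the studio will accept anything ≥ 0, so the distributor offers 0 and keeps 30.
Round 2 (the studio proposes): the distributor can get 30 next round, worth 0.4 × 30 = 12 now, so the studio offers 12, keeping 18.
Round 1 (the distributor proposes): the studio can get 18 next round, worth 0.58 × 18 = 10.44 now, so the distributor offers 10.44, keeping 19.56.

19.56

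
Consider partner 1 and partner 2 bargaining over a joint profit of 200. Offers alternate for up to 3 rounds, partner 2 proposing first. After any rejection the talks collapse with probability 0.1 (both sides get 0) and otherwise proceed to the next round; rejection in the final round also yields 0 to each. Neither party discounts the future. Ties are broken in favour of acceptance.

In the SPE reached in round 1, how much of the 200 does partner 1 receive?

18

Round 3 (partner 2 proposes): partner 1 will accept anything ≥ 0, so partner 2 offers 0 and keeps 200.
Round 2 (partner 1 proposes): rejecting gives partner 2 an expected 0.9 × 200 = 180. Partner 1 offers 180 and keeps 200 − 180 = 20.
Round 1 (partner 2 proposes): rejecting gives partner 1 an expected 0.9 × 20 = 18; partner 2 offers that and keeps 182.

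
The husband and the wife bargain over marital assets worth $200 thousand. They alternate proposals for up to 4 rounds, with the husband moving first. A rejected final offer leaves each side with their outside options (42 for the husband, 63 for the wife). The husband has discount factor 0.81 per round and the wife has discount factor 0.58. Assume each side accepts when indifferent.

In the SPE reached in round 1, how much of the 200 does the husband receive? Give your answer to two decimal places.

By backward induction:
Round 4 (the wife proposes): the husband gets 42 if talks fail, so the wife offers 42 and keeps 158.
Round 3 (the husband proposes): the wife can get 158 next round, worth 0.58 × 158 = 91.64 now. The husband offers 91.64 and keeps 200 − 91.64 = 108.36.
Round 2 (the wife proposes): the husband can get 108.36 next round, worth 0.81 × 108.36 = 87.7716 now. The wife offers 87.7716 and keeps 200 − 87.7716 = 112.2284.
Round 1 (the husband proposes): the wife can get 112.2284 next round, worth 0.58 × 112.2284 = 65.092472 now; the husband offers that and keeps 134.907528.

134.91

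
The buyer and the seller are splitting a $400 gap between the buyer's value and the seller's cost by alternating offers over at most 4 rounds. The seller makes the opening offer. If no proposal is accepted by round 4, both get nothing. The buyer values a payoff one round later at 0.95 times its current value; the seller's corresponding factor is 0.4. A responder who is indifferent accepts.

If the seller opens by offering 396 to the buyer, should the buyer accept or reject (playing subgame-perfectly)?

Work out the buyer's continuation value if the offer is rejected.
Round 4 (the buyer proposes): the seller will accept anything ≥ 0, so the buyer offers 0 and keeps 400.
Round 3 (the seller proposes): the buyer can get 400 next round, worth 0.95 × 400 = 380 now; the seller offers that and keeps 20.
Round 2 (the buyer proposes): the seller can get 20 next round, worth 0.4 × 20 = 8 now; the buyer offers that and keeps 392.
So by rejecting in round 1, the buyer gets 392 next round, worth 0.95 × 392 = 372.4 now.
Offer 396 ≥ 372.4, so the buyer accepts.

Accept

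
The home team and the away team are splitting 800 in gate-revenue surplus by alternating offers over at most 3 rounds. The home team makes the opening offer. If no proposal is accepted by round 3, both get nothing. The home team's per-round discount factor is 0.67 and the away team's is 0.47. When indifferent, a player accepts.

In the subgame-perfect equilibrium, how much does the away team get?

124.08

By backward induction:
Round 3 (the home team proposes): rejection yields 0 for the away team; the home team offers 0 and keeps 800.
Round 2 (the away team proposes): the home team can get 800 next round, worth 0.67 × 800 = 536 now, so the away team offers 536, keeping 264.
Round 1 (the home team proposes): the away team can get 264 next round, worth 0.47 × 264 = 124.08 now, so the home team offers 124.08, keeping 675.92.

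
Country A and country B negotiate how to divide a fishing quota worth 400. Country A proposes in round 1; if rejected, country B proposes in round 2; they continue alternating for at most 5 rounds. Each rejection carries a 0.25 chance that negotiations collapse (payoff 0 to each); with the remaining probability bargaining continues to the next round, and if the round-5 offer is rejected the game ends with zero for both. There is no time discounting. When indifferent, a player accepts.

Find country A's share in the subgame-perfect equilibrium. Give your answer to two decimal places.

By backward induction:
Round 5 (country A proposes): rejection yields 0 for country B; country A offers 0 and keeps 400.
Round 4 (country B proposes): rejecting gives country A an expected 0.75 × 400 = 300; country B offers that and keeps 100.
Round 3 (country A proposes): rejecting gives country B an expected 0.75 × 100 = 75, so country A offers 75, keeping 325.
Round 2 (country B proposes): rejecting gives country A an expected 0.75 × 325 = 243.75, so country B offers 243.75, keeping 156.25.
Round 1 (country A proposes): rejecting gives country B an expected 0.75 × 156.25 = 117.1875, so country A offers 117.1875, keeping 282.8125.

282.81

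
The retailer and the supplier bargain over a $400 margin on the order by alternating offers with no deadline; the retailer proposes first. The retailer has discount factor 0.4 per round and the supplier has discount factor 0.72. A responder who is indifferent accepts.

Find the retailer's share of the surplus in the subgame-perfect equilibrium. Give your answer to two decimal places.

157.30

In a stationary SPE each proposer offers the other exactly their discounted continuation value.
If the retailer keeps x when proposing and the supplier keeps y when proposing, then x = 400 − 0.72y and y = 400 − 0.4x.
Solving: x = 400(1 − 0.72) / (1 − 0.4·0.72) = 112 / 0.712 ≈ 157.3034.
The supplier gets 400 − 157.3034 ≈ 242.6966.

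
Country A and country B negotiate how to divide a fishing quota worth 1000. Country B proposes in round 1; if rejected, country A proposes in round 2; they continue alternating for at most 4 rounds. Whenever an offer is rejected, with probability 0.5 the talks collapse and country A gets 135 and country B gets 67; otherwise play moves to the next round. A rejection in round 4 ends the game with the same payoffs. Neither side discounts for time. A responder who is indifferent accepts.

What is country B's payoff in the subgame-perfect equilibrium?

565.75

Round 4 (country A proposes): country B gets 67 if talks fail, so country A offers 67 and keeps 933.
Round 3 (country B proposes): rejecting gives country A an expected 0.5 × 933 + 0.5 × 135 = 534. Country B offers 534 and keeps 1000 − 534 = 466.
Round 2 (country A proposes): rejecting gives country B an expected 0.5 × 466 + 0.5 × 67 = 266.5, so country A offers 266.5, keeping 733.5.
Round 1 (country B proposes): rejecting gives country A an expected 0.5 × 733.5 + 0.5 × 135 = 434.25; country B offers that and keeps 565.75.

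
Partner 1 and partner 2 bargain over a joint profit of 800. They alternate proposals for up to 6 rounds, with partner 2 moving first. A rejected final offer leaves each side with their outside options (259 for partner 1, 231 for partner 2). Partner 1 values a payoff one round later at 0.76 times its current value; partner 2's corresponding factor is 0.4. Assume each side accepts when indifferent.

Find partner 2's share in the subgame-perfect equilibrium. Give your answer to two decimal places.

By backward induction:
Round 6 (partner 1 proposes): partner 2 gets 231 if talks fail, so partner 1 offers 231 and keeps 569.
Round 5 (partner 2 proposes): partner 1 can get 569 next round, worth 0.76 × 569 = 432.44 now, so partner 2 offers 432.44, keeping 367.56.
Round 4 (partner 1 proposes): partner 2 can get 367.56 next round, worth 0.4 × 367.56 = 147.024 now. Partner 1 offers 147.024 and keeps 800 − 147.024 = 652.976.
Round 3 (partner 2 proposes): partner 1 can get 652.976 next round, worth 0.76 × 652.976 = 496.26176 now; partner 2 offers that and keeps 303.73824.
Round 2 (partner 1 proposes): partner 2 can get 303.73824 next round, worth 0.4 × 303.73824 = 121.495296 now; partner 1 offers that and keeps 678.504704.
Round 1 (partner 2 proposes): partner 1 can get 678.504704 next round, worth 0.76 × 678.504704 = 515.66357504 now, so partner 2 offers 515.66357504, keeping 284.33642496.

284.34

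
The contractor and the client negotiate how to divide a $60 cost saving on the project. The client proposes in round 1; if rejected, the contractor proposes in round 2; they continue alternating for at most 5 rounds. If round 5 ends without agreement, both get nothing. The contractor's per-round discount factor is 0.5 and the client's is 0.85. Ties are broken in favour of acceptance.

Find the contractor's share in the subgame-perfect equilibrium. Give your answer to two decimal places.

Round 5 (the client proposes): the contractor will accept anything ≥ 0, so the client offers 0 and keeps 60.
Round 4 (the contractor proposes): the client can get 60 next round, worth 0.85 × 60 = 51 now, so the contractor offers 51, keeping 9.
Round 3 (the client proposes): the contractor can get 9 next round, worth 0.5 × 9 = 4.5 now. The client offers 4.5 and keeps 60 − 4.5 = 55.5.
Round 2 (the contractor proposes): the client can get 55.5 next round, worth 0.85 × 55.5 = 47.175 now, so the contractor offers 47.175, keeping 12.825.
Round 1 (the client proposes): the contractor can get 12.825 next round, worth 0.5 × 12.825 = 6.4125 now, so the client offers 6.4125, keeping 53.5875.

6.41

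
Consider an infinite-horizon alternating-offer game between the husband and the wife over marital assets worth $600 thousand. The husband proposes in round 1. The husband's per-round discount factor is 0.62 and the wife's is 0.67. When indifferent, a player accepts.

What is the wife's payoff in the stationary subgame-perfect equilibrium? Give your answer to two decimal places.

In a stationary SPE each proposer offers the other exactly their discounted continuation value.
If the husband keeps x when proposing and the wife keeps y when proposing, then x = 600 − 0.67y and y = 600 − 0.62x.
Solving: x = 600(1 − 0.67) / (1 − 0.62·0.67) = 198 / 0.5846 ≈ 338.6931.
The wife gets 600 − 338.6931 ≈ 261.3069.

261.31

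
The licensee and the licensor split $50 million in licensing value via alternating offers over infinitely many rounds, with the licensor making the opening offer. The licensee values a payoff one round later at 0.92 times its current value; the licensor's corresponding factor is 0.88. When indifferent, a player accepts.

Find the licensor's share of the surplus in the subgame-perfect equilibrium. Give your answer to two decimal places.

Let x be the licensor's share when the licensor proposes and y be the licensee's share when the licensee proposes.
The licensee accepts iff offered ≥ 0.92·y, so x = 50 − 0.92y. Symmetrically y = 50 − 0.88x.
Substituting: x = 50 − 0.92(50 − 0.88x), giving x(1 − 0.88·0.92) = 50(1 − 0.92).
So x = 50 × 0.08 / 0.1904 ≈ 21.0084, and the licensee receives 50 − x ≈ 28.9916.

21.01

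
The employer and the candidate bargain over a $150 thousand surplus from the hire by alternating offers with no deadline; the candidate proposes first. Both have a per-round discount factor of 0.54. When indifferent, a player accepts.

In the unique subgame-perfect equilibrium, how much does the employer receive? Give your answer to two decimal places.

In a stationary SPE each proposer offers the other exactly their discounted continuation value.
If the candidate keeps x when proposing and the employer keeps y when proposing, then x = 150 − 0.54y and y = 150 − 0.54x.
Solving: x = 150(1 − 0.54) / (1 − 0.54·0.54) = 69 / 0.7084 ≈ 97.4026.
The employer gets 150 − 97.4026 ≈ 52.5974.

52.60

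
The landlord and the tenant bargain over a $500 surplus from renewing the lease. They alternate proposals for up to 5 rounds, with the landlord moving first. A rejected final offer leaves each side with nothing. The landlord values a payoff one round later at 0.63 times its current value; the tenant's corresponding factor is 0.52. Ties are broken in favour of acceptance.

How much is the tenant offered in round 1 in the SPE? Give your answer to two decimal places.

Round 5 (the landlord proposes): rejection yields 0 for the tenant; the landlord offers 0 and keeps 500.
Round 4 (the tenant proposes): the landlord can get 500 next round, worth 0.63 × 500 = 315 now; the tenant offers that and keeps 185.
Round 3 (the landlord proposes): the tenant can get 185 next round, worth 0.52 × 185 = 96.2 now; the landlord offers that and keeps 403.8.
Round 2 (the tenant proposes): the landlord can get 403.8 next round, worth 0.63 × 403.8 = 254.394 now; the tenant offers that and keeps 245.606.
Round 1 (the landlord proposes): the tenant can get 245.606 next round, worth 0.52 × 245.606 = 127.71512 now; the landlord offers that and keeps 372.28488.

127.72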